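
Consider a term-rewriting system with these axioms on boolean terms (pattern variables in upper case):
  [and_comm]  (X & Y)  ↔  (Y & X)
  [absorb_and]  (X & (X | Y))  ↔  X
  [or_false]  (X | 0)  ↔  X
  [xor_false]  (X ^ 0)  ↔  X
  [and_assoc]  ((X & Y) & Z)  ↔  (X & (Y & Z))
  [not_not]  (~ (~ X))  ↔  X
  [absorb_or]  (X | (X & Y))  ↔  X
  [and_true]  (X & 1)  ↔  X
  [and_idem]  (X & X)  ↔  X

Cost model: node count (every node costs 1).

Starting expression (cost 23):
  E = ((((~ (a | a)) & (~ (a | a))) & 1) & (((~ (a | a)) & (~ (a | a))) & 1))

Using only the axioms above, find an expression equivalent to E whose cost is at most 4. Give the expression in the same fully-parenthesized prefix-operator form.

step 1: and_idem (→) rewrites ((((~ (a | a)) & (~ (a | a))) & 1) & (((~ (a | a)) & (~ (a | a))) & 1)) into (((~ (a | a)) & (~ (a | a))) & 1)
step 2: and_true (→) rewrites (((~ (a | a)) & (~ (a | a))) & 1) into ((~ (a | a)) & (~ (a | a)))
step 3: and_idem (→) rewrites ((~ (a | a)) & (~ (a | a))) into (~ (a | a)), reaching cost 4 (bound 4)

(~ (a | a))   [cost 4]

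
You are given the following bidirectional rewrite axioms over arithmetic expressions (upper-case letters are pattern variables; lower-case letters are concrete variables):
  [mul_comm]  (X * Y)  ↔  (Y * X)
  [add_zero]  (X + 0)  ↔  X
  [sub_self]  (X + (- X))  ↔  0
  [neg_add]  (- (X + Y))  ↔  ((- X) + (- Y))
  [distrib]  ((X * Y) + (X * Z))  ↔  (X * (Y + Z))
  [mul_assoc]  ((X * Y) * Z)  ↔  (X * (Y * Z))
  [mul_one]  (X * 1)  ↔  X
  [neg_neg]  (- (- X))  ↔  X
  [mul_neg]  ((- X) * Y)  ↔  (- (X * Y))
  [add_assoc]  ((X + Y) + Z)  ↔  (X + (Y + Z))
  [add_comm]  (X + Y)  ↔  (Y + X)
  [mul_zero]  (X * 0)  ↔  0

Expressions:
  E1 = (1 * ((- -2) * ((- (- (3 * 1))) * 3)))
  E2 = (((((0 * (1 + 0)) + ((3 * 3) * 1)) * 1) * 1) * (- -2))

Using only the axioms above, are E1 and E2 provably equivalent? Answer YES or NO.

YES

(1) (3 * 1)  =[mul_one →]=  3    ⊢ (1 * ((- -2) * ((- (- 3)) * 3)))
(2) (1 * ((- -2) * ((- (- 3)) * 3)))  =[mul_comm →]=  (((- -2) * ((- (- 3)) * 3)) * 1)
(3) (- (- 3))  =[neg_neg →]=  3    ⊢ (((- -2) * (3 * 3)) * 1)
(4) (((- -2) * (3 * 3)) * 1)  =[mul_one →]=  ((- -2) * (3 * 3))
(5) (3 * 3)  =[mul_one ←]=  ((3 * 3) * 1)    ⊢ ((- -2) * ((3 * 3) * 1))
(6) ((- -2) * ((3 * 3) * 1))  =[mul_comm →]=  (((3 * 3) * 1) * (- -2))
(7) ((3 * 3) * 1)  =[add_zero ←]=  (((3 * 3) * 1) + 0)    ⊢ ((((3 * 3) * 1) + 0) * (- -2))
(8) (((3 * 3) * 1) + 0)  =[add_comm →]=  (0 + ((3 * 3) * 1))    ⊢ ((0 + ((3 * 3) * 1)) * (- -2))
(9) 0  =[mul_one ←]=  (0 * 1)    ⊢ (((0 * 1) + ((3 * 3) * 1)) * (- -2))
(10) ((0 * 1) + ((3 * 3) * 1))  =[mul_one ←]=  (((0 * 1) + ((3 * 3) * 1)) * 1)    ⊢ ((((0 * 1) + ((3 * 3) * 1)) * 1) * (- -2))
(11) 1  =[add_zero ←]=  (1 + 0)    ⊢ ((((0 * (1 + 0)) + ((3 * 3) * 1)) * 1) * (- -2))
(12) (((0 * (1 + 0)) + ((3 * 3) * 1)) * 1)  =[mul_one ←]=  ((((0 * (1 + 0)) + ((3 * 3) * 1)) * 1) * 1)    ⊢ E2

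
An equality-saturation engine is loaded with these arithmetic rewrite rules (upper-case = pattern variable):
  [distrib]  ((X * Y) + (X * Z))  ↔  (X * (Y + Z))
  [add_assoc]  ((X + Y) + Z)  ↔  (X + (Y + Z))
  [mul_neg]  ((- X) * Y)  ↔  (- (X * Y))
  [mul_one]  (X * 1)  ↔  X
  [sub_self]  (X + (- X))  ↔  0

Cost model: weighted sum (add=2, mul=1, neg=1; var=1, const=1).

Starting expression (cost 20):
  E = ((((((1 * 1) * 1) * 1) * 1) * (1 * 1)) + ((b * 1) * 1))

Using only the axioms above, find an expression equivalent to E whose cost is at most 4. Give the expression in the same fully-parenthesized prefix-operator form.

(1) (1 * 1)  =[mul_one →]=  1    ⊢ (((((1 * 1) * 1) * 1) * (1 * 1)) + ((b * 1) * 1))
(2) (1 * 1)  =[mul_one →]=  1    ⊢ (((((1 * 1) * 1) * 1) * 1) + ((b * 1) * 1))
(3) ((b * 1) * 1)  =[mul_one →]=  (b * 1)    ⊢ (((((1 * 1) * 1) * 1) * 1) + (b * 1))
(4) ((1 * 1) * 1)  =[mul_one →]=  (1 * 1)    ⊢ ((((1 * 1) * 1) * 1) + (b * 1))
(5) (((1 * 1) * 1) * 1)  =[mul_one →]=  ((1 * 1) * 1)    ⊢ (((1 * 1) * 1) + (b * 1))
(6) ((1 * 1) * 1)  =[mul_one →]=  (1 * 1)    ⊢ ((1 * 1) + (b * 1))
(7) (1 * 1)  =[mul_one →]=  1    ⊢ (1 + (b * 1))
(8) (b * 1)  =[mul_one →]=  b    ⊢ cost 4, within 4

(1 + b)   [cost 4]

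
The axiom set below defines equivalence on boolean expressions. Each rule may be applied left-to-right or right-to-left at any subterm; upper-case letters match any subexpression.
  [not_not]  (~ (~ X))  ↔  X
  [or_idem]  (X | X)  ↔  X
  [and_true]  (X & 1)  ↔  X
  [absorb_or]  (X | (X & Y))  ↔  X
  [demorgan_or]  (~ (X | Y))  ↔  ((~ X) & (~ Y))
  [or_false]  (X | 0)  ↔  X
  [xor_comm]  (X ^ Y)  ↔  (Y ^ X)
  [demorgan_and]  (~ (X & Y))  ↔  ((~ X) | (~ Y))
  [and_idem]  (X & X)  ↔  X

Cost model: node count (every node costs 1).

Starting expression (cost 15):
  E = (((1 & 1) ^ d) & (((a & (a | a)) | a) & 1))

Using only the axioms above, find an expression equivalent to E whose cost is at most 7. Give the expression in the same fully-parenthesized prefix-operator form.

step 1: or_idem (→) rewrites (a | a) into a, now (((1 & 1) ^ d) & (((a & a) | a) & 1))
step 2: and_idem (→) rewrites (1 & 1) into 1, now ((1 ^ d) & (((a & a) | a) & 1))
step 3: and_true (→) rewrites (((a & a) | a) & 1) into ((a & a) | a), now ((1 ^ d) & ((a & a) | a))
step 4: and_idem (→) rewrites (a & a) into a, reaching cost 7 (bound 7)

((1 ^ d) & (a | a))   [cost 7]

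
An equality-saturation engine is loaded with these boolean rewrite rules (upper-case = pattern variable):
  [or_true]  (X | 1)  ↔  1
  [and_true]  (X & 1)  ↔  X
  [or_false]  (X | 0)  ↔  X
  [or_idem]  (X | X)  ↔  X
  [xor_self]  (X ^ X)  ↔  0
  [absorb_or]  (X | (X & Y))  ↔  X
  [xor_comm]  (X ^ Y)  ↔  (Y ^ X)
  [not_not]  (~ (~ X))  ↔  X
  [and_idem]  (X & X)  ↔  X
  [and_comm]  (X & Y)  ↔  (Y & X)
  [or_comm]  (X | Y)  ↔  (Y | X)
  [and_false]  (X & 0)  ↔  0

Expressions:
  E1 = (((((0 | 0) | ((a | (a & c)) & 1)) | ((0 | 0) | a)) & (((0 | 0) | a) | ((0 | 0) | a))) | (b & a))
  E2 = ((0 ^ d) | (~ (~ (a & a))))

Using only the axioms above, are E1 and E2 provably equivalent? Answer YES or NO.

Every axiom is a valid identity, so a rewrite proof would force E1 and E2 to agree under every assignment.
At a=0, b=0, c=0, d=1: E1 = 0 but E2 = 1; they differ, so no derivation exists.

NO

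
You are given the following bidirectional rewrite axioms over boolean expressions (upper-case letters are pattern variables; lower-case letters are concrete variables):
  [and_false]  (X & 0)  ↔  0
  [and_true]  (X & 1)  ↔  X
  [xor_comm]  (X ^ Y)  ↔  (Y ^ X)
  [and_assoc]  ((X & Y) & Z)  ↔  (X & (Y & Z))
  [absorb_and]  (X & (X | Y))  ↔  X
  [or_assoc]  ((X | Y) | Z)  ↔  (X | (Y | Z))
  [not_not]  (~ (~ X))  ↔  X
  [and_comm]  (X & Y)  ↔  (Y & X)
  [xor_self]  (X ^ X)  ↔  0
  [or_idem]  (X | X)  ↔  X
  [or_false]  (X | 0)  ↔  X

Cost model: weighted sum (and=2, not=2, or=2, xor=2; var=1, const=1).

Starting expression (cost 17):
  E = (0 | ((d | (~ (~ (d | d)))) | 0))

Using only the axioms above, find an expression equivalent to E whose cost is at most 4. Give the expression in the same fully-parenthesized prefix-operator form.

(0 | d)   [cost 4]

step 1: not_not (→) rewrites (~ (~ (d | d))) into (d | d), now (0 | ((d | (d | d)) | 0))
step 2: or_idem (→) rewrites (d | d) into d, now (0 | ((d | d) | 0))
step 3: or_false (→) rewrites ((d | d) | 0) into (d | d), now (0 | (d | d))
step 4: or_idem (→) rewrites (d | d) into d, reaching cost 4 (bound 4)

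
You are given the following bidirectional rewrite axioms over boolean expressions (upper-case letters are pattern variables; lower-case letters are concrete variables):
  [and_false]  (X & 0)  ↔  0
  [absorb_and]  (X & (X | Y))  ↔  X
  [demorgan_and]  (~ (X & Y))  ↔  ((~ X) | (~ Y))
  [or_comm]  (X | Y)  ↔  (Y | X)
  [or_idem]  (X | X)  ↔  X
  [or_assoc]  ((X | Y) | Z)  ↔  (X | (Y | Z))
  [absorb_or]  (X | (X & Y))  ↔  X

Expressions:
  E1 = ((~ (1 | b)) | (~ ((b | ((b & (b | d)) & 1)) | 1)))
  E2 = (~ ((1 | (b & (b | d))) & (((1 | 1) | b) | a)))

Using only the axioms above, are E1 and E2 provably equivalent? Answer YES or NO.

1. [absorb_and →] (b & (b | d))  →  b;  E1 = ((~ (1 | b)) | (~ ((b | (b & 1)) | 1)))
2. [absorb_or →] (b | (b & 1))  →  b;  E1 = ((~ (1 | b)) | (~ (b | 1)))
3. [or_comm →] (b | 1)  →  (1 | b);  E1 = ((~ (1 | b)) | (~ (1 | b)))
4. [or_idem →] ((~ (1 | b)) | (~ (1 | b)))  →  (~ (1 | b))
5. [absorb_and ←] (1 | b)  →  ((1 | b) & ((1 | b) | a));  E1 = (~ ((1 | b) & ((1 | b) | a)))
6. [or_idem ←] 1  →  (1 | 1);  E1 = (~ ((1 | b) & (((1 | 1) | b) | a)))
7. [absorb_and ←] b  →  (b & (b | d));  this is E2

YES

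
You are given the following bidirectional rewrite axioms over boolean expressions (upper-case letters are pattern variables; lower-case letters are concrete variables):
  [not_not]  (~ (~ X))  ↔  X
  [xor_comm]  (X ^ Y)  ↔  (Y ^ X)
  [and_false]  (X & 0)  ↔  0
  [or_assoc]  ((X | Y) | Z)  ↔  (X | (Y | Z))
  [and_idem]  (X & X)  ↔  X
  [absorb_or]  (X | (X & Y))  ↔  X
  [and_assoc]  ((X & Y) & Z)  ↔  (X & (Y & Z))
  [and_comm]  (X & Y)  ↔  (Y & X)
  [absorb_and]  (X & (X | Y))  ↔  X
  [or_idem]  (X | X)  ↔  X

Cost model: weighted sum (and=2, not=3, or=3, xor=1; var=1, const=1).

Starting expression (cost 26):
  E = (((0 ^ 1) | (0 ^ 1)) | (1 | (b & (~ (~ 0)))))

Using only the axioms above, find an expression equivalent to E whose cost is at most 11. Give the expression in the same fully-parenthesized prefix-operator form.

((0 ^ 1) | (1 | 0))   [cost 11]

1. [not_not →] (~ (~ 0))  →  0;  E = (((0 ^ 1) | (0 ^ 1)) | (1 | (b & 0)))
2. [or_idem →] ((0 ^ 1) | (0 ^ 1))  →  (0 ^ 1);  E = ((0 ^ 1) | (1 | (b & 0)))
3. [and_false →] (b & 0)  →  0;  cost 11 ≤ 11, done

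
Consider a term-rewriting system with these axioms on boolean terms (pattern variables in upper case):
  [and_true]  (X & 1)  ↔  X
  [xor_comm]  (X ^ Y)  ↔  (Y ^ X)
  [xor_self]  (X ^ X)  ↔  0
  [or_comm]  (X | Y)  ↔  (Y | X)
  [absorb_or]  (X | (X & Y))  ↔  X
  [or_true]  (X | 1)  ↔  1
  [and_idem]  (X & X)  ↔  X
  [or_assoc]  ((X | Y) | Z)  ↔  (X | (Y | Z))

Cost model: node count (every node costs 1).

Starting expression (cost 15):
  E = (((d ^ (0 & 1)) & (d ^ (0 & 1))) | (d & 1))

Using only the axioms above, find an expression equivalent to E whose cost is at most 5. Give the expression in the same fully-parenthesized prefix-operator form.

((d ^ 0) | d)   [cost 5]

(1) ((d ^ (0 & 1)) & (d ^ (0 & 1)))  =[and_idem →]=  (d ^ (0 & 1))    ⊢ ((d ^ (0 & 1)) | (d & 1))
(2) (d & 1)  =[and_true →]=  d    ⊢ ((d ^ (0 & 1)) | d)
(3) (0 & 1)  =[and_true →]=  0    ⊢ cost 5, within 5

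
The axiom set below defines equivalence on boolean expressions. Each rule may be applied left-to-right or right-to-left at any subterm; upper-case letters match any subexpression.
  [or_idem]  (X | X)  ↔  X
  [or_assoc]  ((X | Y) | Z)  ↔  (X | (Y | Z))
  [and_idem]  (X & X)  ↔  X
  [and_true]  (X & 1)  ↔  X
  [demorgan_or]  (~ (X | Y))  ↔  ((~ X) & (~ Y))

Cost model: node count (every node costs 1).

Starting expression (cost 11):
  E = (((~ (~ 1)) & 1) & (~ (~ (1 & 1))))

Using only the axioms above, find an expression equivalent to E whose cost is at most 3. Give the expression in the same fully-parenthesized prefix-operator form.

step 1: and_true (→) rewrites ((~ (~ 1)) & 1) into (~ (~ 1)), now ((~ (~ 1)) & (~ (~ (1 & 1))))
step 2: and_true (→) rewrites (1 & 1) into 1, now ((~ (~ 1)) & (~ (~ 1)))
step 3: and_idem (→) rewrites ((~ (~ 1)) & (~ (~ 1))) into (~ (~ 1)), reaching cost 3 (bound 3)

(~ (~ 1))   [cost 3]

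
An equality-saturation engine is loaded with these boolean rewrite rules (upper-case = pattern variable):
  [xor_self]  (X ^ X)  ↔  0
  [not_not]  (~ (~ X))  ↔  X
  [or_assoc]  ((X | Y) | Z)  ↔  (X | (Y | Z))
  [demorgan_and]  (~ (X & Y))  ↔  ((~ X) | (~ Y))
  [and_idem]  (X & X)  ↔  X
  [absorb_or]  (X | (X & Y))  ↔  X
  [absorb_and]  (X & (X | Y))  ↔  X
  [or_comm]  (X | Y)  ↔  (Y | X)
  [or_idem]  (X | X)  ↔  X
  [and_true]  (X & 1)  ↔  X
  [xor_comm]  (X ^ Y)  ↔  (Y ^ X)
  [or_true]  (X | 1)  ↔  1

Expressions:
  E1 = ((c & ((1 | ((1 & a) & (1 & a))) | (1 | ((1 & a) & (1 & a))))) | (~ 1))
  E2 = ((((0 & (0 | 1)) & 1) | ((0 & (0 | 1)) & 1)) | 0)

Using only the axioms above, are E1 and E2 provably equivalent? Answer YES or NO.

NO

All listed rules preserve value, hence provable equivalence implies equal values everywhere; look for a separating assignment.
a=0, c=1 gives E1 ↦ 1, E2 ↦ 0; values differ ⇒ not provably equivalent.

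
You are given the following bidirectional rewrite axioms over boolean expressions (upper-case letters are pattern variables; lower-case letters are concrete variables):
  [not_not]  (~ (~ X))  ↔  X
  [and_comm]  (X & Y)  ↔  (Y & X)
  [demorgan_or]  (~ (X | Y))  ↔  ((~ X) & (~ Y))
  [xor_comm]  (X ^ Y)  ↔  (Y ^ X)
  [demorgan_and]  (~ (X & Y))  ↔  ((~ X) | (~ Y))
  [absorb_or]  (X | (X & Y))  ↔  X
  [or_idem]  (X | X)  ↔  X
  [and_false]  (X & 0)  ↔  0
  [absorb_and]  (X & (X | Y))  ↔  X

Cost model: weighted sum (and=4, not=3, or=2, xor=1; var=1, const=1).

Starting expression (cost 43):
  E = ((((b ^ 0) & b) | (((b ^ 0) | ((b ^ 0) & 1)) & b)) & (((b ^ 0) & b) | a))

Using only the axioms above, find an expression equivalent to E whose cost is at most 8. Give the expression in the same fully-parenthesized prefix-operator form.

step 1: absorb_or (→) rewrites ((b ^ 0) | ((b ^ 0) & 1)) into (b ^ 0), now ((((b ^ 0) & b) | ((b ^ 0) & b)) & (((b ^ 0) & b) | a))
step 2: or_idem (→) rewrites (((b ^ 0) & b) | ((b ^ 0) & b)) into ((b ^ 0) & b), now (((b ^ 0) & b) & (((b ^ 0) & b) | a))
step 3: absorb_and (→) rewrites (((b ^ 0) & b) & (((b ^ 0) & b) | a)) into ((b ^ 0) & b), reaching cost 8 (bound 8)

((b ^ 0) & b)   [cost 8]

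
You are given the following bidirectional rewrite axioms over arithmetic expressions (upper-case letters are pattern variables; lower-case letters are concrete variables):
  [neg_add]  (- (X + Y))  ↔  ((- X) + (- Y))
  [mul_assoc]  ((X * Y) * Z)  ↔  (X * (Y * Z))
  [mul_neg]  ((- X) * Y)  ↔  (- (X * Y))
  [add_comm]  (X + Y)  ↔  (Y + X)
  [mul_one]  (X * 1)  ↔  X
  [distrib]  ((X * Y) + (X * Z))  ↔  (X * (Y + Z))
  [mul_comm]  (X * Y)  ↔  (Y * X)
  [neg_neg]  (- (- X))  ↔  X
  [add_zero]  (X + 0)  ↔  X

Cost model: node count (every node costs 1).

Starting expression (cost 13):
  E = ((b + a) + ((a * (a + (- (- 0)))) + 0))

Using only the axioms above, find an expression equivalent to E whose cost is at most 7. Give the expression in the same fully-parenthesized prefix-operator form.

((a * a) + (b + a))   [cost 7]

(1) (- (- 0))  =[neg_neg →]=  0    ⊢ ((b + a) + ((a * (a + 0)) + 0))
(2) ((b + a) + ((a * (a + 0)) + 0))  =[add_comm →]=  (((a * (a + 0)) + 0) + (b + a))
(3) (a + 0)  =[add_zero →]=  a    ⊢ (((a * a) + 0) + (b + a))
(4) ((a * a) + 0)  =[add_zero →]=  (a * a)    ⊢ cost 7, within 7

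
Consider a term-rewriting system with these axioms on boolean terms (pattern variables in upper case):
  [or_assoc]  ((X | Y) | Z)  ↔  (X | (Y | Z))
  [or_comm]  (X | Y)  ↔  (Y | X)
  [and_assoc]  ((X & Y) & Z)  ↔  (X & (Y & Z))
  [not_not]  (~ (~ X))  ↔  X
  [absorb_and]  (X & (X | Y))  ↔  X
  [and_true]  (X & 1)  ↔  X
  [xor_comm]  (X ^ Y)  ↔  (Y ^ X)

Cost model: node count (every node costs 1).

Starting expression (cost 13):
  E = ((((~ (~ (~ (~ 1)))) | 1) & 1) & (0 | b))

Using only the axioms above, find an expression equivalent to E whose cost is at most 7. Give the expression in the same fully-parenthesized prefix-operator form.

((1 | 1) & (0 | b))   [cost 7]

1. [not_not →] (~ (~ (~ 1)))  →  (~ 1);  E = ((((~ (~ 1)) | 1) & 1) & (0 | b))
2. [not_not →] (~ (~ 1))  →  1;  E = (((1 | 1) & 1) & (0 | b))
3. [and_true →] ((1 | 1) & 1)  →  (1 | 1);  cost 7 ≤ 7, done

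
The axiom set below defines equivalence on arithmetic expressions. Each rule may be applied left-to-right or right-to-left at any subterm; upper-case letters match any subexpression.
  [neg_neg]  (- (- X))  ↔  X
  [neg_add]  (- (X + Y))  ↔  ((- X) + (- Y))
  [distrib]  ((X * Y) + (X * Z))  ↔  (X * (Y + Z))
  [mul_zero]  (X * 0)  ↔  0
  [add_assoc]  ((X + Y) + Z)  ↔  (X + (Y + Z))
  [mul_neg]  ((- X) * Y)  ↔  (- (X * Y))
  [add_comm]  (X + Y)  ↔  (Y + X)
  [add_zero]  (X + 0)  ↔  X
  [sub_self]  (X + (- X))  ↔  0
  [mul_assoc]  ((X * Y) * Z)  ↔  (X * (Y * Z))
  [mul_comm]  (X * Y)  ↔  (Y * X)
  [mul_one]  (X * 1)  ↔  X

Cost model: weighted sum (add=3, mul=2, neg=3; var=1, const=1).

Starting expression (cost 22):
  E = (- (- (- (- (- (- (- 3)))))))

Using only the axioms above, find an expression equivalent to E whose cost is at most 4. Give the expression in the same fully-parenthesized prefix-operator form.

(- 3)   [cost 4]

(1) (- (- (- 3)))  =[neg_neg →]=  (- 3)    ⊢ (- (- (- (- (- 3)))))
(2) (- (- (- (- 3))))  =[neg_neg →]=  (- (- 3))    ⊢ (- (- (- 3)))
(3) (- (- (- 3)))  =[neg_neg →]=  (- 3)    ⊢ cost 4, within 4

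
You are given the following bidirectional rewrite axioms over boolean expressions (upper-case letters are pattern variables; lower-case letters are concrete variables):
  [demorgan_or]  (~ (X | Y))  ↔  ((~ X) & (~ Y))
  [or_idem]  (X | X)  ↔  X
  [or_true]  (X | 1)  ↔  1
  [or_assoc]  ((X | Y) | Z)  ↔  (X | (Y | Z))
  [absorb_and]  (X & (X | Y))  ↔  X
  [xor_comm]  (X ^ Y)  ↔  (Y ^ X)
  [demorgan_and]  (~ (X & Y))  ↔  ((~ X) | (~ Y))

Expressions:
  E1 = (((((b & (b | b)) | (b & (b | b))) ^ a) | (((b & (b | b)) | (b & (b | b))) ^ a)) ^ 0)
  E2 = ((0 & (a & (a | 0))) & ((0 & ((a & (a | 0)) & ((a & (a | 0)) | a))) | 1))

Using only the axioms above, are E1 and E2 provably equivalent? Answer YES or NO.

NO

All listed rules preserve value, hence provable equivalence implies equal values everywhere; look for a separating assignment.
a=0, b=1 gives E1 ↦ 1, E2 ↦ 0; values differ ⇒ not provably equivalent.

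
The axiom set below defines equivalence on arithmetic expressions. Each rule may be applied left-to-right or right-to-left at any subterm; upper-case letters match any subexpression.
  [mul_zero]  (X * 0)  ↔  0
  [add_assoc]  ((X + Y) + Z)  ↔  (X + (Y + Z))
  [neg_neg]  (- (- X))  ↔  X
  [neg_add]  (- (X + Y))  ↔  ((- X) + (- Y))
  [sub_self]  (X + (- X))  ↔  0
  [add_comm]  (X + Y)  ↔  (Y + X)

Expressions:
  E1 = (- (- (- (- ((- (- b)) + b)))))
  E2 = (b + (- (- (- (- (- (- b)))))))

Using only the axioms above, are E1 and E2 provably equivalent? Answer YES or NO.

YES

step 1: neg_neg (→) rewrites (- (- (- ((- (- b)) + b)))) into (- ((- (- b)) + b)), now (- (- ((- (- b)) + b)))
step 2: neg_neg (→) rewrites (- (- b)) into b, now (- (- (b + b)))
step 3: neg_neg (→) rewrites (- (- (b + b))) into (b + b)
step 4: neg_neg (←) rewrites b into (- (- b)), now (b + (- (- b)))
step 5: neg_neg (←) rewrites (- b) into (- (- (- b))), now (b + (- (- (- (- b)))))
step 6: neg_neg (←) rewrites (- (- (- b))) into (- (- (- (- (- b))))), which is E2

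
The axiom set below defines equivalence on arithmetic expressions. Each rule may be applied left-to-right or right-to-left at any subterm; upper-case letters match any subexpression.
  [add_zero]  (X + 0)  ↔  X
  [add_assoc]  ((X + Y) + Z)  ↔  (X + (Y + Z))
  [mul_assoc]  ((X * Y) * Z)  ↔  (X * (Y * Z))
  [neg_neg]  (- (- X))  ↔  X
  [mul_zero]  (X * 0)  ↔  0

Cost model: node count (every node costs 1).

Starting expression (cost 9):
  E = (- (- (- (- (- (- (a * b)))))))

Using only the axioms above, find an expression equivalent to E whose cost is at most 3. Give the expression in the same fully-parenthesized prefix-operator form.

(a * b)   [cost 3]

(1) (- (- (- (a * b))))  =[neg_neg →]=  (- (a * b))    ⊢ (- (- (- (- (a * b)))))
(2) (- (- (- (- (a * b)))))  =[neg_neg →]=  (- (- (a * b)))
(3) (- (- (a * b)))  =[neg_neg →]=  (a * b)    ⊢ cost 3, within 3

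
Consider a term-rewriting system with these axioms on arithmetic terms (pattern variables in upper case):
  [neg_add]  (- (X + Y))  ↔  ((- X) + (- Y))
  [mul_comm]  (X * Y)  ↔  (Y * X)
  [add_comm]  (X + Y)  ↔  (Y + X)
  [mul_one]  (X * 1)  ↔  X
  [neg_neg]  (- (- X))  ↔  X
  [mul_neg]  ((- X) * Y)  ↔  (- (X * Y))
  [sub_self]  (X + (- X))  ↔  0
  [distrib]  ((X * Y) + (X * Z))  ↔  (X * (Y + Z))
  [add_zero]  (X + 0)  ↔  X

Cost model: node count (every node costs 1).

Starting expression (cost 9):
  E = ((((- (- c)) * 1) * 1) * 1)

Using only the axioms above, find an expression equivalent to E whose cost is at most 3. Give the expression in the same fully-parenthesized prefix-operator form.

1. [mul_one →] ((- (- c)) * 1)  →  (- (- c));  E = (((- (- c)) * 1) * 1)
2. [neg_neg →] (- (- c))  →  c;  E = ((c * 1) * 1)
3. [mul_one →] ((c * 1) * 1)  →  (c * 1);  cost 3 ≤ 3, done

(c * 1)   [cost 3]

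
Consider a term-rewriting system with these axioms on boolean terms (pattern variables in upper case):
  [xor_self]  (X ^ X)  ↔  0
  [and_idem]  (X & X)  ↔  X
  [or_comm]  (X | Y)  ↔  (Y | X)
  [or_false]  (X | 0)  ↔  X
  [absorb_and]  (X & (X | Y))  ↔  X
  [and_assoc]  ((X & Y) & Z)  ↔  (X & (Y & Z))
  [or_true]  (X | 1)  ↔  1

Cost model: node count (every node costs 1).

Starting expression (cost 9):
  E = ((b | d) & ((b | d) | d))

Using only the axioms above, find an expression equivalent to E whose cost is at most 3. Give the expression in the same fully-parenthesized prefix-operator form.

1. [absorb_and →] ((b | d) & ((b | d) | d))  →  (b | d);  cost 3 ≤ 3, done

(b | d)   [cost 3]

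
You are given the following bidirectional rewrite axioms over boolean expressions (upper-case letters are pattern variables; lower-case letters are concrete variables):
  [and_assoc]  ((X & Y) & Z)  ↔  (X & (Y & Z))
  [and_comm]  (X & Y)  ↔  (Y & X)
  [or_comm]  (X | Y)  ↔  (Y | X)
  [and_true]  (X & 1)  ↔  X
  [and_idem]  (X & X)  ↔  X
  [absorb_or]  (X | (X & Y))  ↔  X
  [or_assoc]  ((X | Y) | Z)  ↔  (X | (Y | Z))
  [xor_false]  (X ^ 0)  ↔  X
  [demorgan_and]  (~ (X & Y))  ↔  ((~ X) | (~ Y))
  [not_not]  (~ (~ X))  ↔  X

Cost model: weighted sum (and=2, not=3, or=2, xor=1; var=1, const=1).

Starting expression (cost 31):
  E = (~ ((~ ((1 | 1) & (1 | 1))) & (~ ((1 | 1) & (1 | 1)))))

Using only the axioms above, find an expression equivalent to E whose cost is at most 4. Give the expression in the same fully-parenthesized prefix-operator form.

(1 | 1)   [cost 4]

step 1: and_idem (→) rewrites ((~ ((1 | 1) & (1 | 1))) & (~ ((1 | 1) & (1 | 1)))) into (~ ((1 | 1) & (1 | 1))), now (~ (~ ((1 | 1) & (1 | 1))))
step 2: not_not (→) rewrites (~ (~ ((1 | 1) & (1 | 1)))) into ((1 | 1) & (1 | 1))
step 3: and_idem (→) rewrites ((1 | 1) & (1 | 1)) into (1 | 1), reaching cost 4 (bound 4)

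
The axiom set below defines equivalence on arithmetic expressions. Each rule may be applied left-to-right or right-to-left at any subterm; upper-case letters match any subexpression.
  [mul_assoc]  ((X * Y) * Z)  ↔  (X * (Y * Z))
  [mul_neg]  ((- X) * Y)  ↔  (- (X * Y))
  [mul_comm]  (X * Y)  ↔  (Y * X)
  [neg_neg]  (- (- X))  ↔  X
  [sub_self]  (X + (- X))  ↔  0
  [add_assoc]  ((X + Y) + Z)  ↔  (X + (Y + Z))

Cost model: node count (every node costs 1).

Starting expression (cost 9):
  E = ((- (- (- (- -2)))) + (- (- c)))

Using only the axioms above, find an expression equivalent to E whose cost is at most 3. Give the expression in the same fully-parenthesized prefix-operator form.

step 1: neg_neg (→) rewrites (- (- c)) into c, now ((- (- (- (- -2)))) + c)
step 2: neg_neg (→) rewrites (- (- (- (- -2)))) into (- (- -2)), now ((- (- -2)) + c)
step 3: neg_neg (→) rewrites (- (- -2)) into -2, reaching cost 3 (bound 3)

(-2 + c)   [cost 3]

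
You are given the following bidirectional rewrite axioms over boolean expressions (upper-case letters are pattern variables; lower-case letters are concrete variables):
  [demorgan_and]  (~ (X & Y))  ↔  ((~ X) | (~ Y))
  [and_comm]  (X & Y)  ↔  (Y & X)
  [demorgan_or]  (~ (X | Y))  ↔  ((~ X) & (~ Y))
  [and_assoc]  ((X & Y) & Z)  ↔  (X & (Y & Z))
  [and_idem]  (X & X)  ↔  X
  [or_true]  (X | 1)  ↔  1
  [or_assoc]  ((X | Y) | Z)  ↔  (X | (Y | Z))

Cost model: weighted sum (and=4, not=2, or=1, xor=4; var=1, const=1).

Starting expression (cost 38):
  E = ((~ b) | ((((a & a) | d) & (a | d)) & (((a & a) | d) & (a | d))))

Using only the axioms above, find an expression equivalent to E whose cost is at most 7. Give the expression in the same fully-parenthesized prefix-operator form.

(1) ((((a & a) | d) & (a | d)) & (((a & a) | d) & (a | d)))  =[and_idem →]=  (((a & a) | d) & (a | d))    ⊢ ((~ b) | (((a & a) | d) & (a | d)))
(2) (a & a)  =[and_idem →]=  a    ⊢ ((~ b) | ((a | d) & (a | d)))
(3) ((a | d) & (a | d))  =[and_idem →]=  (a | d)    ⊢ cost 7, within 7

((~ b) | (a | d))   [cost 7]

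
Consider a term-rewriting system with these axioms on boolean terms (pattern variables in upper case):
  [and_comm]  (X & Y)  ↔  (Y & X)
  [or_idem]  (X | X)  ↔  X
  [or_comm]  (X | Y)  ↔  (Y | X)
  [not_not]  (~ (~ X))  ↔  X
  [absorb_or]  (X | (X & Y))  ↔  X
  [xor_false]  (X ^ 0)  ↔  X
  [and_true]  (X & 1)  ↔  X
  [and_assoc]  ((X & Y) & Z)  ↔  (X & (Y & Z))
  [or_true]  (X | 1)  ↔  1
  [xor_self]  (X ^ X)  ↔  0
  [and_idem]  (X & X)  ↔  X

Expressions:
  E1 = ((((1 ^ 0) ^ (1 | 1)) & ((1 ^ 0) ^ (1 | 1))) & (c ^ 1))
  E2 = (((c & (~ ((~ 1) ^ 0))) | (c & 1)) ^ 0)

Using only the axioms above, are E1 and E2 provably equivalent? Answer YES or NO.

The axioms are sound identities: if E1 ↔* E2 then E1 and E2 evaluate identically under any assignment.
Under c=1: E1 evaluates to 0, E2 to 1. Distinct ⇒ no rewrite sequence connects them.

NO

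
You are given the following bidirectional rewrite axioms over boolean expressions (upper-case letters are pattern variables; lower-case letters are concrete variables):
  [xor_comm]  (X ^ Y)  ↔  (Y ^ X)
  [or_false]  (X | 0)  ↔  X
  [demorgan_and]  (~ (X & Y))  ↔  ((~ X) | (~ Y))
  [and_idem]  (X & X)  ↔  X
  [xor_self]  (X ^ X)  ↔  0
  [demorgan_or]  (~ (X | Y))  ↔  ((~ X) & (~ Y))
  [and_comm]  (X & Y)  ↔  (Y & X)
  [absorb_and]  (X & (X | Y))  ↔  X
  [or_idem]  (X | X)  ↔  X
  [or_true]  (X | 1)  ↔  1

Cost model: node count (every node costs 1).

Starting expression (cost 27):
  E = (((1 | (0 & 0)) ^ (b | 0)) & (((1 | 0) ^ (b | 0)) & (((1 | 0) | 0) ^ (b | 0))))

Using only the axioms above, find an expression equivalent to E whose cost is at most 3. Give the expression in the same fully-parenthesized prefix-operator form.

(1 ^ b)   [cost 3]

(1) ((1 | 0) | 0)  =[or_false →]=  (1 | 0)    ⊢ (((1 | (0 & 0)) ^ (b | 0)) & (((1 | 0) ^ (b | 0)) & ((1 | 0) ^ (b | 0))))
(2) (((1 | 0) ^ (b | 0)) & ((1 | 0) ^ (b | 0)))  =[and_idem →]=  ((1 | 0) ^ (b | 0))    ⊢ (((1 | (0 & 0)) ^ (b | 0)) & ((1 | 0) ^ (b | 0)))
(3) (0 & 0)  =[and_idem →]=  0    ⊢ (((1 | 0) ^ (b | 0)) & ((1 | 0) ^ (b | 0)))
(4) (((1 | 0) ^ (b | 0)) & ((1 | 0) ^ (b | 0)))  =[and_idem →]=  ((1 | 0) ^ (b | 0))
(5) (1 | 0)  =[or_false →]=  1    ⊢ (1 ^ (b | 0))
(6) (b | 0)  =[or_false →]=  b    ⊢ cost 3, within 3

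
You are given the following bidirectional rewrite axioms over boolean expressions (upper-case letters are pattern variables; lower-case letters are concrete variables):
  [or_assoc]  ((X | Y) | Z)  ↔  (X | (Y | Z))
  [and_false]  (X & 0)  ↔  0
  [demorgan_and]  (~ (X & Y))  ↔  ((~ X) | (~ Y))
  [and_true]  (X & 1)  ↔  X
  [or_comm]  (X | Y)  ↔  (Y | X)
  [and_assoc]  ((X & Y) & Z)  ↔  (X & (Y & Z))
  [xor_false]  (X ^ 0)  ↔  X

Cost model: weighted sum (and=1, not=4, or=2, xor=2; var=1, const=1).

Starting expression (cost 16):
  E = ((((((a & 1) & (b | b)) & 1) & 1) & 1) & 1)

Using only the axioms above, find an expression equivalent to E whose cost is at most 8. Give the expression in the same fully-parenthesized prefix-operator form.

((a & 1) & (b | b))   [cost 8]

1. [and_true →] ((((a & 1) & (b | b)) & 1) & 1)  →  (((a & 1) & (b | b)) & 1);  E = (((((a & 1) & (b | b)) & 1) & 1) & 1)
2. [and_true →] (((a & 1) & (b | b)) & 1)  →  ((a & 1) & (b | b));  E = ((((a & 1) & (b | b)) & 1) & 1)
3. [and_true →] ((((a & 1) & (b | b)) & 1) & 1)  →  (((a & 1) & (b | b)) & 1)
4. [and_true →] (((a & 1) & (b | b)) & 1)  →  ((a & 1) & (b | b));  cost 8 ≤ 8, done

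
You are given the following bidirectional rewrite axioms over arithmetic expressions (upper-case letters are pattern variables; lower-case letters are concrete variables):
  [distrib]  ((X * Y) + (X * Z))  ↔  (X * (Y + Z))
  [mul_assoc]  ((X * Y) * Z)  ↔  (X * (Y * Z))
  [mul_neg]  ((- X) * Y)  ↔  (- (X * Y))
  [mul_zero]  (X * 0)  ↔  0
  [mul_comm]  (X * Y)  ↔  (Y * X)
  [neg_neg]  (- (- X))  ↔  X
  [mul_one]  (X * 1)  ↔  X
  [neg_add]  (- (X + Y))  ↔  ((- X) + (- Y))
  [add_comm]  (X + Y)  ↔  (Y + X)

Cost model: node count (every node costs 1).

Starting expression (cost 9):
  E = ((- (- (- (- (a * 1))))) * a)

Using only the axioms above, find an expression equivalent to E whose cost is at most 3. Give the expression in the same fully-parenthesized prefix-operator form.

(a * a)   [cost 3]

step 1: mul_one (→) rewrites (a * 1) into a, now ((- (- (- (- a)))) * a)
step 2: neg_neg (→) rewrites (- (- (- a))) into (- a), now ((- (- a)) * a)
step 3: neg_neg (→) rewrites (- (- a)) into a, reaching cost 3 (bound 3)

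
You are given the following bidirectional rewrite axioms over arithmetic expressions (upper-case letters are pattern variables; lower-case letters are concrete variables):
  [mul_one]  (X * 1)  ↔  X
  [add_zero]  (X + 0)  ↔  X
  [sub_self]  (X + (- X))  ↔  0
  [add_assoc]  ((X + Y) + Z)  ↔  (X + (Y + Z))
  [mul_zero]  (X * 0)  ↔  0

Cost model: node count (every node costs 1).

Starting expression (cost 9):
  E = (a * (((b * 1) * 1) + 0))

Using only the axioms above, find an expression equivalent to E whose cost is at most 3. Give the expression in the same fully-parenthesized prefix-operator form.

1. [add_zero →] (((b * 1) * 1) + 0)  →  ((b * 1) * 1);  E = (a * ((b * 1) * 1))
2. [mul_one →] (b * 1)  →  b;  E = (a * (b * 1))
3. [mul_one →] (b * 1)  →  b;  cost 3 ≤ 3, done

(a * b)   [cost 3]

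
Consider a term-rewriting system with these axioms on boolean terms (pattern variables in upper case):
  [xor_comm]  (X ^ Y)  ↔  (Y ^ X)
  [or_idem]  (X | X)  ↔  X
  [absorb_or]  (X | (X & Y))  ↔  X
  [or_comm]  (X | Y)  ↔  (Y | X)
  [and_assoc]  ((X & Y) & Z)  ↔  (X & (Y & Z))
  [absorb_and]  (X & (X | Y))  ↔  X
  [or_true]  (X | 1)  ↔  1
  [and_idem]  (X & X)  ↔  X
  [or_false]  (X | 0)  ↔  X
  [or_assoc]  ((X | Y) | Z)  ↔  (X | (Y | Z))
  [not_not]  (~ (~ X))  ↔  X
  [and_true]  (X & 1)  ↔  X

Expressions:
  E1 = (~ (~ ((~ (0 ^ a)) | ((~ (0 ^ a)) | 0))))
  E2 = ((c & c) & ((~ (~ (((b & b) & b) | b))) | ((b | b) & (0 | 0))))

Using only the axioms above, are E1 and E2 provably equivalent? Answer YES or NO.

The axioms are sound identities: if E1 ↔* E2 then E1 and E2 evaluate identically under any assignment.
Under a=0, b=0, c=0: E1 evaluates to 1, E2 to 0. Distinct ⇒ no rewrite sequence connects them.

NO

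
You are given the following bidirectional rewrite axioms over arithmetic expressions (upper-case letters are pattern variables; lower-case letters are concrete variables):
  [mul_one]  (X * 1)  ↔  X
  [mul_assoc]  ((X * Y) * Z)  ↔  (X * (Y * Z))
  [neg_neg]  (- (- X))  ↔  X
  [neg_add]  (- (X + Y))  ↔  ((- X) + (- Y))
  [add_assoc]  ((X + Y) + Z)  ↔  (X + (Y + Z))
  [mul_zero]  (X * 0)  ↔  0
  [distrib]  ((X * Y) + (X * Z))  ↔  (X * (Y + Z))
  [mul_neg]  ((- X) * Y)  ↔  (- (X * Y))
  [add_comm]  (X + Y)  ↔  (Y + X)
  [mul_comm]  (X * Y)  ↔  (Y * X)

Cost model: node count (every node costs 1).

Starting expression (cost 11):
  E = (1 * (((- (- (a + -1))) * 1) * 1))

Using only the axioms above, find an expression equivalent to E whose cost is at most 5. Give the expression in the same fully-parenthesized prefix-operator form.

1. [neg_neg →] (- (- (a + -1)))  →  (a + -1);  E = (1 * (((a + -1) * 1) * 1))
2. [mul_one →] (((a + -1) * 1) * 1)  →  ((a + -1) * 1);  E = (1 * ((a + -1) * 1))
3. [mul_one →] ((a + -1) * 1)  →  (a + -1);  cost 5 ≤ 5, done

(1 * (a + -1))   [cost 5]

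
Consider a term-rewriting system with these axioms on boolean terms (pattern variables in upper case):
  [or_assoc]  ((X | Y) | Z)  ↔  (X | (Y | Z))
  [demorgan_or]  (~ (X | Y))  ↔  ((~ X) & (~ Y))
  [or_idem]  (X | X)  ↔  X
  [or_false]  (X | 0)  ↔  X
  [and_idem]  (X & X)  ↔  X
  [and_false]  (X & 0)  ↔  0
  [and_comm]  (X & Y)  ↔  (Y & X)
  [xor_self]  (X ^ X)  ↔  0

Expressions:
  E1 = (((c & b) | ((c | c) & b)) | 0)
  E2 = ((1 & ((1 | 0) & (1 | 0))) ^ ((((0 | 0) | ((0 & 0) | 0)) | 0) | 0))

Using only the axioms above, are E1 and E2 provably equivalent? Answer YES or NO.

NO

Every axiom is a valid identity, so a rewrite proof would force E1 and E2 to agree under every assignment.
At b=0, c=0: E1 = 0 but E2 = 1; they differ, so no derivation exists.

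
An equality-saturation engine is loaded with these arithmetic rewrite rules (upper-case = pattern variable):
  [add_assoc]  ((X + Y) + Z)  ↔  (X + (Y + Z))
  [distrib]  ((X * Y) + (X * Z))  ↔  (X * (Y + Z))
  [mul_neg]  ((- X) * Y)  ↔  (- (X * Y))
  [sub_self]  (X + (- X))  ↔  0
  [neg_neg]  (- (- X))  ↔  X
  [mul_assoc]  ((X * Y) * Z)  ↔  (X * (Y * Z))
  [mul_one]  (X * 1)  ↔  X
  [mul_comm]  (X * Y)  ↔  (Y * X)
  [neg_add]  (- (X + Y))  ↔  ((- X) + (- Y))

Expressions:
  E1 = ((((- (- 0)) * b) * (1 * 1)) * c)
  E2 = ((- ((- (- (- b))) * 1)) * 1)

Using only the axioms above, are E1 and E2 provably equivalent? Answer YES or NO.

NO

All listed rules preserve value, hence provable equivalence implies equal values everywhere; look for a separating assignment.
b=1, c=0 gives E1 ↦ 0, E2 ↦ 1; values differ ⇒ not provably equivalent.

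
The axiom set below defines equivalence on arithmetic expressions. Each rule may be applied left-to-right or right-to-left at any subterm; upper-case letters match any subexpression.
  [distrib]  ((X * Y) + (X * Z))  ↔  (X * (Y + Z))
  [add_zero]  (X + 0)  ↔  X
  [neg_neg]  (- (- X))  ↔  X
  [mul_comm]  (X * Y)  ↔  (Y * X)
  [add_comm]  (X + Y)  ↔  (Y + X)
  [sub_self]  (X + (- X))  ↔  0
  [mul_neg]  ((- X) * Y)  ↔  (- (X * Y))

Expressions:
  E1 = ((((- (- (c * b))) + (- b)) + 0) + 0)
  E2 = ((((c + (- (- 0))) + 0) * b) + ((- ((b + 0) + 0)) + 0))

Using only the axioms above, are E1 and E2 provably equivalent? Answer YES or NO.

YES

(1) (- (- (c * b)))  =[neg_neg →]=  (c * b)    ⊢ ((((c * b) + (- b)) + 0) + 0)
(2) (((c * b) + (- b)) + 0)  =[add_zero →]=  ((c * b) + (- b))    ⊢ (((c * b) + (- b)) + 0)
(3) (((c * b) + (- b)) + 0)  =[add_zero →]=  ((c * b) + (- b))
(4) (- b)  =[add_zero ←]=  ((- b) + 0)    ⊢ ((c * b) + ((- b) + 0))
(5) c  =[add_zero ←]=  (c + 0)    ⊢ (((c + 0) * b) + ((- b) + 0))
(6) b  =[add_zero ←]=  (b + 0)    ⊢ (((c + 0) * b) + ((- (b + 0)) + 0))
(7) c  =[add_zero ←]=  (c + 0)    ⊢ ((((c + 0) + 0) * b) + ((- (b + 0)) + 0))
(8) (b + 0)  =[add_zero ←]=  ((b + 0) + 0)    ⊢ ((((c + 0) + 0) * b) + ((- ((b + 0) + 0)) + 0))
(9) 0  =[neg_neg ←]=  (- (- 0))    ⊢ E2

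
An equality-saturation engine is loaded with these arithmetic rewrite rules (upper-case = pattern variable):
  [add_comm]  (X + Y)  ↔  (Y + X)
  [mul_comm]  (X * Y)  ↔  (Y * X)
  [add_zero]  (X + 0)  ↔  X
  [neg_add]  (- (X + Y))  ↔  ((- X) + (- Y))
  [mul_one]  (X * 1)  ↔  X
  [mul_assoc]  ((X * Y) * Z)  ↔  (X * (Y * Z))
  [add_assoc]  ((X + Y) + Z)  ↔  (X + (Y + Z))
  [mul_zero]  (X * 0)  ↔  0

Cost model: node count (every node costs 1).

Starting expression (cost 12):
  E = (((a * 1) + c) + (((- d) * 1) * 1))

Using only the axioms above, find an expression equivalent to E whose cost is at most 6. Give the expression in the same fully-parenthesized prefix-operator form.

(1) (((- d) * 1) * 1)  =[mul_one →]=  ((- d) * 1)    ⊢ (((a * 1) + c) + ((- d) * 1))
(2) (a * 1)  =[mul_one →]=  a    ⊢ ((a + c) + ((- d) * 1))
(3) ((- d) * 1)  =[mul_one →]=  (- d)    ⊢ cost 6, within 6

((a + c) + (- d))   [cost 6]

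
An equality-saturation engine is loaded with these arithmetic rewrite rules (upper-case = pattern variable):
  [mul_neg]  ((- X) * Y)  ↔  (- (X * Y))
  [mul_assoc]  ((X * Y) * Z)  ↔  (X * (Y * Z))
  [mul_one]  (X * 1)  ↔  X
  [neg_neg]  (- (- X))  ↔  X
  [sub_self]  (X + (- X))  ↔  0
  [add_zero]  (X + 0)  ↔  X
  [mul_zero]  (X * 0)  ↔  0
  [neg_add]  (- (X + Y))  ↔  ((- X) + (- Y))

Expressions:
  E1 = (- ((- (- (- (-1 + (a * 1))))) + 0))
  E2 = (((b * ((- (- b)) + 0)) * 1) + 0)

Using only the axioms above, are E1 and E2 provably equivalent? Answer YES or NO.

NO

The axioms are sound identities: if E1 ↔* E2 then E1 and E2 evaluate identically under any assignment.
Under a=0, b=0: E1 evaluates to -1, E2 to 0. Distinct ⇒ no rewrite sequence connects them.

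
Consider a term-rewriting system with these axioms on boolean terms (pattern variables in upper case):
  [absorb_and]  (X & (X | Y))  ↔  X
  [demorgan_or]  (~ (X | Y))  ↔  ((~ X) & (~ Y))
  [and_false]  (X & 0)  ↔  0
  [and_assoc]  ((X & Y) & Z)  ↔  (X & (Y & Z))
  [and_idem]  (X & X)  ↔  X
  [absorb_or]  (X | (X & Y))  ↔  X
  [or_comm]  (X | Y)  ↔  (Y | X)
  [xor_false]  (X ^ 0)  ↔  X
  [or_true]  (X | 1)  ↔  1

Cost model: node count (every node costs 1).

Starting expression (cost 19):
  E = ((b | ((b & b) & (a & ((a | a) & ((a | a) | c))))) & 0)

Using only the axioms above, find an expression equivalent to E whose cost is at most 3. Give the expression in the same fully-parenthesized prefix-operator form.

step 1: absorb_and (→) rewrites ((a | a) & ((a | a) | c)) into (a | a), now ((b | ((b & b) & (a & (a | a)))) & 0)
step 2: and_idem (→) rewrites (b & b) into b, now ((b | (b & (a & (a | a)))) & 0)
step 3: absorb_and (→) rewrites (a & (a | a)) into a, now ((b | (b & a)) & 0)
step 4: absorb_or (→) rewrites (b | (b & a)) into b, reaching cost 3 (bound 3)

(b & 0)   [cost 3]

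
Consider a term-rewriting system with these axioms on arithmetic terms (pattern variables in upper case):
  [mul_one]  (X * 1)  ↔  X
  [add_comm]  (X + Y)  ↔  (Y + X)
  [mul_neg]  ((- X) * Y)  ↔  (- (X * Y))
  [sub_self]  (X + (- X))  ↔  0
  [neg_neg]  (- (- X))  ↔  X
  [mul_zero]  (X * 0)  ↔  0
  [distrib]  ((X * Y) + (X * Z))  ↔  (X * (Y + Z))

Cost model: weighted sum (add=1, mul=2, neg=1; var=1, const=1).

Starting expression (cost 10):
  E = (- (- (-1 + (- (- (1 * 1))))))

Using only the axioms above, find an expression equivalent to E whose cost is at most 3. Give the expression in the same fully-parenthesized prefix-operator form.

(1) (- (- (-1 + (- (- (1 * 1))))))  =[neg_neg →]=  (-1 + (- (- (1 * 1))))
(2) (1 * 1)  =[mul_one →]=  1    ⊢ (-1 + (- (- 1)))
(3) (- (- 1))  =[neg_neg →]=  1    ⊢ cost 3, within 3

(-1 + 1)   [cost 3]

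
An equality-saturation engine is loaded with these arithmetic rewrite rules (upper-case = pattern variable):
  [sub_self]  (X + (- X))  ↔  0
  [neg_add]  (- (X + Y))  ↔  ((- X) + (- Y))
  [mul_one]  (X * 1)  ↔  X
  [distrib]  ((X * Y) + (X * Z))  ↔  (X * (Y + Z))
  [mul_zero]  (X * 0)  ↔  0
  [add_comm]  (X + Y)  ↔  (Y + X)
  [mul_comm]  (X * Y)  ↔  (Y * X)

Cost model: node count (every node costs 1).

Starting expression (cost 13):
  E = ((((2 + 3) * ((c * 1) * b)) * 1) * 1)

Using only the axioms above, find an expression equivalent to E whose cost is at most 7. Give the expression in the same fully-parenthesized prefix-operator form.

step 1: mul_one (→) rewrites (((2 + 3) * ((c * 1) * b)) * 1) into ((2 + 3) * ((c * 1) * b)), now (((2 + 3) * ((c * 1) * b)) * 1)
step 2: mul_one (→) rewrites (((2 + 3) * ((c * 1) * b)) * 1) into ((2 + 3) * ((c * 1) * b))
step 3: mul_one (→) rewrites (c * 1) into c, reaching cost 7 (bound 7)

((2 + 3) * (c * b))   [cost 7]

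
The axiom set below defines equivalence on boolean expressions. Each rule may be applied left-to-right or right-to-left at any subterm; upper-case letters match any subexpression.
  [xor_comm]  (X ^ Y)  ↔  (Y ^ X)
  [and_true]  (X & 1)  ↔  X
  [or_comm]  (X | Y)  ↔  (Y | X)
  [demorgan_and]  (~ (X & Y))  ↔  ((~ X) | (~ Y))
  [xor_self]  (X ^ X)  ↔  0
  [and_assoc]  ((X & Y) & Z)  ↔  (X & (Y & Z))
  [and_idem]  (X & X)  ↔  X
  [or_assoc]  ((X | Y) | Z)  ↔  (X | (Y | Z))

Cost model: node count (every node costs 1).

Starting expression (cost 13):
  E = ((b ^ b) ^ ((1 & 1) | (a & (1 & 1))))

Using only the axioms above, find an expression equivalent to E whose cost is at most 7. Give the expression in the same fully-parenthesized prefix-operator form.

step 1: and_true (→) rewrites (1 & 1) into 1, now ((b ^ b) ^ ((1 & 1) | (a & 1)))
step 2: and_true (→) rewrites (1 & 1) into 1, now ((b ^ b) ^ (1 | (a & 1)))
step 3: and_true (→) rewrites (a & 1) into a, reaching cost 7 (bound 7)

((b ^ b) ^ (1 | a))   [cost 7]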